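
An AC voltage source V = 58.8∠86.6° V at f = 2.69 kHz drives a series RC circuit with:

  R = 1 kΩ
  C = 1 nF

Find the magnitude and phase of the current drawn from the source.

Step 1 — Angular frequency: ω = 2π·f = 2π·2690 = 1.69e+04 rad/s.
Step 2 — Component impedances:
  R: Z = R = 1000 Ω
  C: Z = 1/(jωC) = -j/(ω·C) = 0 - j5.917e+04 Ω
Step 3 — Series combination: Z_total = R + C = 1000 - j5.917e+04 Ω = 5.917e+04∠-89.0° Ω.
Step 4 — Source phasor: V = 58.8∠86.6° V = 3.487 + j58.7 V.
Step 5 — Ohm's law: I = V / Z_total = (3.487 + j58.7) / (1000 - j5.917e+04) = -0.0009908 + j7.569e-05 A.
Step 6 — Convert to polar: |I| = 0.0009937 A, ∠I = 175.6°.

I = 0.0009937∠175.6° A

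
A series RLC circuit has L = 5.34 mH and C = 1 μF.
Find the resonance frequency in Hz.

Step 1 — Resonance condition Im(Z)=0 gives ω₀ = 1/√(LC).
Step 2 — ω₀ = 1/√(0.00534·1e-06) = 1.368e+04 rad/s.
Step 3 — f₀ = ω₀/(2π) = 2178 Hz.

f₀ = 2178 Hz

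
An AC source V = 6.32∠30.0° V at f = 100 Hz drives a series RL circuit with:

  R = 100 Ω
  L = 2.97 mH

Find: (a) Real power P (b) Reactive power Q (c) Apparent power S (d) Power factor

Step 1 — Angular frequency: ω = 2π·f = 2π·100 = 628.3 rad/s.
Step 2 — Component impedances:
  R: Z = R = 100 Ω
  L: Z = jωL = j·628.3·0.00297 = 0 + j1.866 Ω
Step 3 — Series combination: Z_total = R + L = 100 + j1.866 Ω = 100∠1.1° Ω.
Step 4 — Source phasor: V = 6.32∠30.0° V = 5.473 + j3.16 V.
Step 5 — Current: I = V / Z = 0.0553 + j0.03057 A = 0.06319∠28.9° A.
Step 6 — Complex power: S = V·I* = 0.3993 + j0.007451 VA.
Step 7 — Real power: P = Re(S) = 0.3993 W.
Step 8 — Reactive power: Q = Im(S) = 0.007451 VAR.
Step 9 — Apparent power: |S| = 0.3994 VA.
Step 10 — Power factor: PF = P/|S| = 0.9998 (lagging).

(a) P = 0.3993 W  (b) Q = 0.007451 VAR  (c) S = 0.3994 VA  (d) PF = 0.9998 (lagging)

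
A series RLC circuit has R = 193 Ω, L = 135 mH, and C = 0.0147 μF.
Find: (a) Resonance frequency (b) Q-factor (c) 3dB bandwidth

Step 1 — Resonance: ω₀ = 1/√(LC) = 1/√(0.135·1.47e-08) = 2.245e+04 rad/s.
Step 2 — f₀ = ω₀/(2π) = 3573 Hz.
Step 3 — Series Q: Q = ω₀L/R = 2.245e+04·0.135/193 = 15.7.
Step 4 — Bandwidth: Δω = ω₀/Q = 1430 rad/s; BW = Δω/(2π) = 227.5 Hz.

(a) f₀ = 3573 Hz  (b) Q = 15.7  (c) BW = 227.5 Hz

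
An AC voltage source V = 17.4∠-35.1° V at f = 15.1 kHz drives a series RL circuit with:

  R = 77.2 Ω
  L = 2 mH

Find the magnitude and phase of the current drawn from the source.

Step 1 — Angular frequency: ω = 2π·f = 2π·1.51e+04 = 9.488e+04 rad/s.
Step 2 — Component impedances:
  R: Z = R = 77.2 Ω
  L: Z = jωL = j·9.488e+04·0.002 = 0 + j189.8 Ω
Step 3 — Series combination: Z_total = R + L = 77.2 + j189.8 Ω = 204.9∠67.9° Ω.
Step 4 — Source phasor: V = 17.4∠-35.1° V = 14.24 - j10.01 V.
Step 5 — Ohm's law: I = V / Z_total = (14.24 - j10.01) / (77.2 + j189.8) = -0.01905 - j0.08277 A.
Step 6 — Convert to polar: |I| = 0.08494 A, ∠I = -103.0°.

I = 0.08494∠-103.0° A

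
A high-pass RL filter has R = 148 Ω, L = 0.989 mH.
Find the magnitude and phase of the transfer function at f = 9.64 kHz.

Step 1 — Angular frequency: ω = 2π·9640 = 6.057e+04 rad/s.
Step 2 — Transfer function: H(jω) = jωL/(R + jωL).
Step 3 — Numerator jωL = j·59.9; denominator R + jωL = 148 + j59.9.
Step 4 — H = 0.1408 + j0.3478.
Step 5 — Magnitude: |H| = 0.3752 (-8.5 dB); phase: φ = 68.0°.

|H| = 0.3752 (-8.5 dB), φ = 68.0°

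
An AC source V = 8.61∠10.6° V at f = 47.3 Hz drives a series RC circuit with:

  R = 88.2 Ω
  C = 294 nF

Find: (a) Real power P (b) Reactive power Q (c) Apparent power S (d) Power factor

Step 1 — Angular frequency: ω = 2π·f = 2π·47.3 = 297.2 rad/s.
Step 2 — Component impedances:
  R: Z = R = 88.2 Ω
  C: Z = 1/(jωC) = -j/(ω·C) = 0 - j1.144e+04 Ω
Step 3 — Series combination: Z_total = R + C = 88.2 - j1.144e+04 Ω = 1.145e+04∠-89.6° Ω.
Step 4 — Source phasor: V = 8.61∠10.6° V = 8.463 + j1.584 V.
Step 5 — Current: I = V / Z = -0.0001327 + j0.0007405 A = 0.0007523∠100.2° A.
Step 6 — Complex power: S = V·I* = 4.991e-05 - j0.006477 VA.
Step 7 — Real power: P = Re(S) = 4.991e-05 W.
Step 8 — Reactive power: Q = Im(S) = -0.006477 VAR.
Step 9 — Apparent power: |S| = 0.006477 VA.
Step 10 — Power factor: PF = P/|S| = 0.007706 (leading).

(a) P = 4.991e-05 W  (b) Q = -0.006477 VAR  (c) S = 0.006477 VA  (d) PF = 0.007706 (leading)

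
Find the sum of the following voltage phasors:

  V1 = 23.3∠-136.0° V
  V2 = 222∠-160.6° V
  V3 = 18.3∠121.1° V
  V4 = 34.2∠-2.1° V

Step 1 — Convert each phasor to rectangular form:
  V1 = 23.3·(cos(-136.0°) + j·sin(-136.0°)) = -16.76 - j16.19 V
  V2 = 222·(cos(-160.6°) + j·sin(-160.6°)) = -209.4 - j73.74 V
  V3 = 18.3·(cos(121.1°) + j·sin(121.1°)) = -9.453 + j15.67 V
  V4 = 34.2·(cos(-2.1°) + j·sin(-2.1°)) = 34.18 - j1.253 V
Step 2 — Sum components: V_total = -201.4 - j75.51 V.
Step 3 — Convert to polar: |V_total| = 215.1 V, ∠V_total = -159.5°.

V_total = 215.1∠-159.5° V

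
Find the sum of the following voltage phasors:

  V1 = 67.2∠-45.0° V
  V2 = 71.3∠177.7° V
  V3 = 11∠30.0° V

Step 1 — Convert each phasor to rectangular form:
  V1 = 67.2·(cos(-45.0°) + j·sin(-45.0°)) = 47.52 - j47.52 V
  V2 = 71.3·(cos(177.7°) + j·sin(177.7°)) = -71.24 + j2.861 V
  V3 = 11·(cos(30.0°) + j·sin(30.0°)) = 9.526 + j5.5 V
Step 2 — Sum components: V_total = -14.2 - j39.16 V.
Step 3 — Convert to polar: |V_total| = 41.65 V, ∠V_total = -109.9°.

V_total = 41.65∠-109.9° V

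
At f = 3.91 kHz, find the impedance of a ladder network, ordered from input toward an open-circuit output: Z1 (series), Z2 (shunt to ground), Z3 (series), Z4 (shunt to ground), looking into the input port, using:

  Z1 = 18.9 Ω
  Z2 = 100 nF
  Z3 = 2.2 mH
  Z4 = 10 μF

Step 1 — Angular frequency: ω = 2π·f = 2π·3910 = 2.457e+04 rad/s.
Step 2 — Component impedances:
  Z1: Z = R = 18.9 Ω
  Z2: Z = 1/(jωC) = -j/(ω·C) = 0 - j407 Ω
  Z3: Z = jωL = j·2.457e+04·0.0022 = 0 + j54.05 Ω
  Z4: Z = 1/(jωC) = -j/(ω·C) = 0 - j4.07 Ω
Step 3 — Ladder network (open output): work backward from the far end, alternating series and parallel combinations. Z_in = 18.9 + j56.97 Ω = 60.03∠71.6° Ω.

Z = 18.9 + j56.97 Ω = 60.03∠71.6° Ω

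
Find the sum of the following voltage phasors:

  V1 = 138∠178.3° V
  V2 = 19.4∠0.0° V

Step 1 — Convert each phasor to rectangular form:
  V1 = 138·(cos(178.3°) + j·sin(178.3°)) = -137.9 + j4.094 V
  V2 = 19.4·(cos(0.0°) + j·sin(0.0°)) = 19.4 V
Step 2 — Sum components: V_total = -118.5 + j4.094 V.
Step 3 — Convert to polar: |V_total| = 118.6 V, ∠V_total = 178.0°.

V_total = 118.6∠178.0° V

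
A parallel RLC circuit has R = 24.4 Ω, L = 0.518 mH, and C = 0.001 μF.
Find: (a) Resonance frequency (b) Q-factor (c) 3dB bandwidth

Step 1 — Resonance: ω₀ = 1/√(LC) = 1/√(0.000518·1e-09) = 1.389e+06 rad/s.
Step 2 — f₀ = ω₀/(2π) = 2.211e+05 Hz.
Step 3 — Parallel Q: Q = R/(ω₀L) = 24.4/(1.389e+06·0.000518) = 0.0339.
Step 4 — Bandwidth: Δω = ω₀/Q = 4.098e+07 rad/s; BW = Δω/(2π) = 6.523e+06 Hz.

(a) f₀ = 2.211e+05 Hz  (b) Q = 0.0339  (c) BW = 6.523e+06 Hz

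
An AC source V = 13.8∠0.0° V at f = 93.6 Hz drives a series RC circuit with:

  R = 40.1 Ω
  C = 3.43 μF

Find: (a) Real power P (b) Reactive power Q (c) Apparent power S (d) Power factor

Step 1 — Angular frequency: ω = 2π·f = 2π·93.6 = 588.1 rad/s.
Step 2 — Component impedances:
  R: Z = R = 40.1 Ω
  C: Z = 1/(jωC) = -j/(ω·C) = 0 - j495.7 Ω
Step 3 — Series combination: Z_total = R + C = 40.1 - j495.7 Ω = 497.4∠-85.4° Ω.
Step 4 — Source phasor: V = 13.8∠0.0° V = 13.8 V.
Step 5 — Current: I = V / Z = 0.002237 + j0.02766 A = 0.02775∠85.4° A.
Step 6 — Complex power: S = V·I* = 0.03087 - j0.3817 VA.
Step 7 — Real power: P = Re(S) = 0.03087 W.
Step 8 — Reactive power: Q = Im(S) = -0.3817 VAR.
Step 9 — Apparent power: |S| = 0.3829 VA.
Step 10 — Power factor: PF = P/|S| = 0.08063 (leading).

(a) P = 0.03087 W  (b) Q = -0.3817 VAR  (c) S = 0.3829 VA  (d) PF = 0.08063 (leading)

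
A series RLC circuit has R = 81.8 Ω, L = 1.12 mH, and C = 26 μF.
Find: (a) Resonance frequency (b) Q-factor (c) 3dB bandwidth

Step 1 — Resonance: ω₀ = 1/√(LC) = 1/√(0.00112·2.6e-05) = 5860 rad/s.
Step 2 — f₀ = ω₀/(2π) = 932.7 Hz.
Step 3 — Series Q: Q = ω₀L/R = 5860·0.00112/81.8 = 0.08024.
Step 4 — Bandwidth: Δω = ω₀/Q = 7.304e+04 rad/s; BW = Δω/(2π) = 1.162e+04 Hz.

(a) f₀ = 932.7 Hz  (b) Q = 0.08024  (c) BW = 1.162e+04 Hz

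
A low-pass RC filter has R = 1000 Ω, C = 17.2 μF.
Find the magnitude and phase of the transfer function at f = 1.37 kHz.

Step 1 — Angular frequency: ω = 2π·1370 = 8608 rad/s.
Step 2 — Transfer function: H(jω) = 1/(1 + jωRC).
Step 3 — Denominator: 1 + jωRC = 1 + j·8608·1000·1.72e-05 = 1 + j148.1.
Step 4 — H = 4.562e-05 - j0.006754.
Step 5 — Magnitude: |H| = 0.006754 (-43.4 dB); phase: φ = -89.6°.

|H| = 0.006754 (-43.4 dB), φ = -89.6°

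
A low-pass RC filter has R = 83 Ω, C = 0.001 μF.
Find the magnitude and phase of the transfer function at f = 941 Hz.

Step 1 — Angular frequency: ω = 2π·941 = 5912 rad/s.
Step 2 — Transfer function: H(jω) = 1/(1 + jωRC).
Step 3 — Denominator: 1 + jωRC = 1 + j·5912·83·1e-09 = 1 + j0.0004907.
Step 4 — H = 1 - j0.0004907.
Step 5 — Magnitude: |H| = 1 (-0.0 dB); phase: φ = -0.0°.

|H| = 1 (-0.0 dB), φ = -0.0°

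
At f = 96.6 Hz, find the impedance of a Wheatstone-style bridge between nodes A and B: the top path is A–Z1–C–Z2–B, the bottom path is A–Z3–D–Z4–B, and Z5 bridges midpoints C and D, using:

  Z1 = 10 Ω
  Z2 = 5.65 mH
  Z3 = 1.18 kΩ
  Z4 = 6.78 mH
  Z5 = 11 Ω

Step 1 — Angular frequency: ω = 2π·f = 2π·96.6 = 607 rad/s.
Step 2 — Component impedances:
  Z1: Z = R = 10 Ω
  Z2: Z = jωL = j·607·0.00565 = 0 + j3.429 Ω
  Z3: Z = R = 1180 Ω
  Z4: Z = jωL = j·607·0.00678 = 0 + j4.115 Ω
  Z5: Z = R = 11 Ω
Step 3 — Bridge requires nodal analysis (the Z5 bridge couples midpoints C and D, so the two paths cannot be reduced to a simple series/parallel combination). Setting node B to ground and injecting 1 A at node A, the 3-node admittance system at A, C, D solves to V_A = Z_AB = 10.62 + j2.886 Ω = 11∠15.2° Ω.

Z = 10.62 + j2.886 Ω = 11∠15.2° Ω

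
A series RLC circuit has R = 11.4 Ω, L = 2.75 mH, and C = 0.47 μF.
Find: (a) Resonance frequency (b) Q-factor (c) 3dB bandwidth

Step 1 — Resonance condition Im(Z)=0 gives ω₀ = 1/√(LC).
Step 2 — ω₀ = 1/√(0.00275·4.7e-07) = 2.782e+04 rad/s.
Step 3 — f₀ = ω₀/(2π) = 4427 Hz.
Step 4 — Series Q: Q = ω₀L/R = 2.782e+04·0.00275/11.4 = 6.71.
Step 5 — 3dB bandwidth: Δω = ω₀/Q = 4145 rad/s; BW = Δω/(2π) = 659.8 Hz.

(a) f₀ = 4427 Hz  (b) Q = 6.71  (c) BW = 659.8 Hz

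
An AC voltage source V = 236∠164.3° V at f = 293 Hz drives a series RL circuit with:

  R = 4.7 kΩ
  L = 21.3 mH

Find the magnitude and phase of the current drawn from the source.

Step 1 — Angular frequency: ω = 2π·f = 2π·293 = 1841 rad/s.
Step 2 — Component impedances:
  R: Z = R = 4700 Ω
  L: Z = jωL = j·1841·0.0213 = 0 + j39.21 Ω
Step 3 — Series combination: Z_total = R + L = 4700 + j39.21 Ω = 4700∠0.5° Ω.
Step 4 — Source phasor: V = 236∠164.3° V = -227.2 + j63.86 V.
Step 5 — Ohm's law: I = V / Z_total = (-227.2 + j63.86) / (4700 + j39.21) = -0.04822 + j0.01399 A.
Step 6 — Convert to polar: |I| = 0.05021 A, ∠I = 163.8°.

I = 0.05021∠163.8° A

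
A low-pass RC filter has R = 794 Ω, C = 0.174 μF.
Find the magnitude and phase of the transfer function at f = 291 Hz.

Step 1 — Angular frequency: ω = 2π·291 = 1828 rad/s.
Step 2 — Transfer function: H(jω) = 1/(1 + jωRC).
Step 3 — Denominator: 1 + jωRC = 1 + j·1828·794·1.74e-07 = 1 + j0.2526.
Step 4 — H = 0.94 - j0.2375.
Step 5 — Magnitude: |H| = 0.9695 (-0.3 dB); phase: φ = -14.2°.

|H| = 0.9695 (-0.3 dB), φ = -14.2°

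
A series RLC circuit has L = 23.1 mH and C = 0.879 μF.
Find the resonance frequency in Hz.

Step 1 — Resonance condition Im(Z)=0 gives ω₀ = 1/√(LC).
Step 2 — ω₀ = 1/√(0.0231·8.79e-07) = 7018 rad/s.
Step 3 — f₀ = ω₀/(2π) = 1117 Hz.

f₀ = 1117 Hz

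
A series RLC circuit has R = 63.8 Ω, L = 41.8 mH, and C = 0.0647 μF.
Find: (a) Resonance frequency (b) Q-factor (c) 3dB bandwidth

Step 1 — Resonance: ω₀ = 1/√(LC) = 1/√(0.0418·6.47e-08) = 1.923e+04 rad/s.
Step 2 — f₀ = ω₀/(2π) = 3060 Hz.
Step 3 — Series Q: Q = ω₀L/R = 1.923e+04·0.0418/63.8 = 12.6.
Step 4 — Bandwidth: Δω = ω₀/Q = 1526 rad/s; BW = Δω/(2π) = 242.9 Hz.

(a) f₀ = 3060 Hz  (b) Q = 12.6  (c) BW = 242.9 Hz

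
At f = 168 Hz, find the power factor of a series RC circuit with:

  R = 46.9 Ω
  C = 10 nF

Step 1 — Angular frequency: ω = 2π·f = 2π·168 = 1056 rad/s.
Step 2 — Component impedances:
  R: Z = R = 46.9 Ω
  C: Z = 1/(jωC) = -j/(ω·C) = 0 - j9.474e+04 Ω
Step 3 — Series combination: Z_total = R + C = 46.9 - j9.474e+04 Ω = 9.474e+04∠-90.0° Ω.
Step 4 — Power factor: PF = cos(φ) = Re(Z)/|Z| = 46.9/94735 = 0.0004951.
Step 5 — Type: Im(Z) = -9.474e+04 ⇒ leading (phase φ = -90.0°).

PF = 0.0004951 (leading, φ = -90.0°)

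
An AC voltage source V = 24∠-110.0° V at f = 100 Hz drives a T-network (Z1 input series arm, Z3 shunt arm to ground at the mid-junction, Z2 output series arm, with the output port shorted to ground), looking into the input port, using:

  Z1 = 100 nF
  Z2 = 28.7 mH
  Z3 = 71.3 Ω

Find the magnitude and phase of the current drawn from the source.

Step 1 — Angular frequency: ω = 2π·f = 2π·100 = 628.3 rad/s.
Step 2 — Component impedances:
  Z1: Z = 1/(jωC) = -j/(ω·C) = 0 - j1.592e+04 Ω
  Z2: Z = jωL = j·628.3·0.0287 = 0 + j18.03 Ω
  Z3: Z = R = 71.3 Ω
Step 3 — With the output port shorted to ground, the output series arm Z2 runs from the junction to ground; the shunt arm Z3 also runs from the junction to ground. They appear in parallel: Z3 || Z2 = 4.287 + j16.95 Ω.
Step 4 — Series with input arm Z1: Z_in = Z1 + (Z3 || Z2) = 4.287 - j1.59e+04 Ω = 1.59e+04∠-90.0° Ω.
Step 5 — Source phasor: V = 24∠-110.0° V = -8.208 - j22.55 V.
Step 6 — Ohm's law: I = V / Z_total = (-8.208 - j22.55) / (4.287 - j1.59e+04) = 0.001418 - j0.0005167 A.
Step 7 — Convert to polar: |I| = 0.00151 A, ∠I = -20.0°.

I = 0.00151∠-20.0° A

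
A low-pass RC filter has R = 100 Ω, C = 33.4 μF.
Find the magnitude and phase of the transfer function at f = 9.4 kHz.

Step 1 — Angular frequency: ω = 2π·9400 = 5.906e+04 rad/s.
Step 2 — Transfer function: H(jω) = 1/(1 + jωRC).
Step 3 — Denominator: 1 + jωRC = 1 + j·5.906e+04·100·3.34e-05 = 1 + j197.3.
Step 4 — H = 2.57e-05 - j0.005069.
Step 5 — Magnitude: |H| = 0.005069 (-45.9 dB); phase: φ = -89.7°.

|H| = 0.005069 (-45.9 dB), φ = -89.7°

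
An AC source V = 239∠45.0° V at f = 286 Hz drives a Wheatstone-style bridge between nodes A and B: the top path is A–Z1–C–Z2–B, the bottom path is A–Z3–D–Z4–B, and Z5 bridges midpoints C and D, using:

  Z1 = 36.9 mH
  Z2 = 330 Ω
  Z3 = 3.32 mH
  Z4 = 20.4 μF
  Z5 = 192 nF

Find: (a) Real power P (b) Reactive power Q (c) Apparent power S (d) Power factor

Step 1 — Angular frequency: ω = 2π·f = 2π·286 = 1797 rad/s.
Step 2 — Component impedances:
  Z1: Z = jωL = j·1797·0.0369 = 0 + j66.31 Ω
  Z2: Z = R = 330 Ω
  Z3: Z = jωL = j·1797·0.00332 = 0 + j5.966 Ω
  Z4: Z = 1/(jωC) = -j/(ω·C) = 0 - j27.28 Ω
  Z5: Z = 1/(jωC) = -j/(ω·C) = 0 - j2898 Ω
Step 3 — Bridge requires nodal analysis (the Z5 bridge couples midpoints C and D, so the two paths cannot be reduced to a simple series/parallel combination). Setting node B to ground and injecting 1 A at node A, the 3-node admittance system at A, C, D solves to V_A = Z_AB = 1.33 - j21.49 Ω = 21.53∠-86.5° Ω.
Step 4 — Source phasor: V = 239∠45.0° V = 169 + j169 V.
Step 5 — Current: I = V / Z = -7.35 + j8.319 A = 11.1∠131.5° A.
Step 6 — Complex power: S = V·I* = 163.9 - j2648 VA.
Step 7 — Real power: P = Re(S) = 163.9 W.
Step 8 — Reactive power: Q = Im(S) = -2648 VAR.
Step 9 — Apparent power: |S| = 2653 VA.
Step 10 — Power factor: PF = P/|S| = 0.06178 (leading).

(a) P = 163.9 W  (b) Q = -2648 VAR  (c) S = 2653 VA  (d) PF = 0.06178 (leading)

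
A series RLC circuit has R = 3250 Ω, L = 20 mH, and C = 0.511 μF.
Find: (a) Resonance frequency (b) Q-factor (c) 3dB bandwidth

Step 1 — Resonance condition Im(Z)=0 gives ω₀ = 1/√(LC).
Step 2 — ω₀ = 1/√(0.02·5.11e-07) = 9892 rad/s.
Step 3 — f₀ = ω₀/(2π) = 1574 Hz.
Step 4 — Series Q: Q = ω₀L/R = 9892·0.02/3250 = 0.06087.
Step 5 — 3dB bandwidth: Δω = ω₀/Q = 1.625e+05 rad/s; BW = Δω/(2π) = 2.586e+04 Hz.

(a) f₀ = 1574 Hz  (b) Q = 0.06087  (c) BW = 2.586e+04 Hz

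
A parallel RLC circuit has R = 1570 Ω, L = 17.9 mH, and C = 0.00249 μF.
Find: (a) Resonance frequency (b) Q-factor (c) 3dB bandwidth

Step 1 — Resonance: ω₀ = 1/√(LC) = 1/√(0.0179·2.49e-09) = 1.498e+05 rad/s.
Step 2 — f₀ = ω₀/(2π) = 2.384e+04 Hz.
Step 3 — Parallel Q: Q = R/(ω₀L) = 1570/(1.498e+05·0.0179) = 0.5856.
Step 4 — Bandwidth: Δω = ω₀/Q = 2.558e+05 rad/s; BW = Δω/(2π) = 4.071e+04 Hz.

(a) f₀ = 2.384e+04 Hz  (b) Q = 0.5856  (c) BW = 4.071e+04 Hz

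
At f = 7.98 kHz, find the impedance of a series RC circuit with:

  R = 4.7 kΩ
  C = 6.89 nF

Step 1 — Angular frequency: ω = 2π·f = 2π·7980 = 5.014e+04 rad/s.
Step 2 — Component impedances:
  R: Z = R = 4700 Ω
  C: Z = 1/(jωC) = -j/(ω·C) = 0 - j2895 Ω
Step 3 — Series combination: Z_total = R + C = 4700 - j2895 Ω = 5520∠-31.6° Ω.

Z = 4700 - j2895 Ω = 5520∠-31.6° Ω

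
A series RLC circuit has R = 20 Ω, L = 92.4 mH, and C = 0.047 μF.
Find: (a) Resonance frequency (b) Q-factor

Step 1 — Resonance condition Im(Z)=0 gives ω₀ = 1/√(LC).
Step 2 — ω₀ = 1/√(0.0924·4.7e-08) = 1.517e+04 rad/s.
Step 3 — f₀ = ω₀/(2π) = 2415 Hz.
Step 4 — Series Q: Q = ω₀L/R = 1.517e+04·0.0924/20 = 70.11.

(a) f₀ = 2415 Hz  (b) Q = 70.11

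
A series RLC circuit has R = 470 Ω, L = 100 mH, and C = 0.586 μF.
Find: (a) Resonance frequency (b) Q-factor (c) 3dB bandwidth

Step 1 — Resonance: ω₀ = 1/√(LC) = 1/√(0.1·5.86e-07) = 4131 rad/s.
Step 2 — f₀ = ω₀/(2π) = 657.5 Hz.
Step 3 — Series Q: Q = ω₀L/R = 4131·0.1/470 = 0.8789.
Step 4 — Bandwidth: Δω = ω₀/Q = 4700 rad/s; BW = Δω/(2π) = 748 Hz.

(a) f₀ = 657.5 Hz  (b) Q = 0.8789  (c) BW = 748 Hz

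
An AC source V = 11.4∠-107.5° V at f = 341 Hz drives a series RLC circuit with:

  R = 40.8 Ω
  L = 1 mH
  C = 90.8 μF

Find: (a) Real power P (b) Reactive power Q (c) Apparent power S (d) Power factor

Step 1 — Angular frequency: ω = 2π·f = 2π·341 = 2143 rad/s.
Step 2 — Component impedances:
  R: Z = R = 40.8 Ω
  L: Z = jωL = j·2143·0.001 = 0 + j2.143 Ω
  C: Z = 1/(jωC) = -j/(ω·C) = 0 - j5.14 Ω
Step 3 — Series combination: Z_total = R + L + C = 40.8 - j2.998 Ω = 40.91∠-4.2° Ω.
Step 4 — Source phasor: V = 11.4∠-107.5° V = -3.428 - j10.87 V.
Step 5 — Current: I = V / Z = -0.0641 - j0.2712 A = 0.2787∠-103.3° A.
Step 6 — Complex power: S = V·I* = 3.168 - j0.2328 VA.
Step 7 — Real power: P = Re(S) = 3.168 W.
Step 8 — Reactive power: Q = Im(S) = -0.2328 VAR.
Step 9 — Apparent power: |S| = 3.177 VA.
Step 10 — Power factor: PF = P/|S| = 0.9973 (leading).

(a) P = 3.168 W  (b) Q = -0.2328 VAR  (c) S = 3.177 VA  (d) PF = 0.9973 (leading)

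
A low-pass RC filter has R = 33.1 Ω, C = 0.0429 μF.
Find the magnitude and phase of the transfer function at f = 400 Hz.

Step 1 — Angular frequency: ω = 2π·400 = 2513 rad/s.
Step 2 — Transfer function: H(jω) = 1/(1 + jωRC).
Step 3 — Denominator: 1 + jωRC = 1 + j·2513·33.1·4.29e-08 = 1 + j0.003569.
Step 4 — H = 1 - j0.003569.
Step 5 — Magnitude: |H| = 1 (-0.0 dB); phase: φ = -0.2°.

|H| = 1 (-0.0 dB), φ = -0.2°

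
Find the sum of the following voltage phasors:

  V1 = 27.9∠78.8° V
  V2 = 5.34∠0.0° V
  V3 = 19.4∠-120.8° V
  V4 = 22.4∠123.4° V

Step 1 — Convert each phasor to rectangular form:
  V1 = 27.9·(cos(78.8°) + j·sin(78.8°)) = 5.419 + j27.37 V
  V2 = 5.34·(cos(0.0°) + j·sin(0.0°)) = 5.34 V
  V3 = 19.4·(cos(-120.8°) + j·sin(-120.8°)) = -9.934 - j16.66 V
  V4 = 22.4·(cos(123.4°) + j·sin(123.4°)) = -12.33 + j18.7 V
Step 2 — Sum components: V_total = -11.51 + j29.41 V.
Step 3 — Convert to polar: |V_total| = 31.58 V, ∠V_total = 111.4°.

V_total = 31.58∠111.4° V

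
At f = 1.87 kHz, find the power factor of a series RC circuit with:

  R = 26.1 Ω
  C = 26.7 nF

Step 1 — Angular frequency: ω = 2π·f = 2π·1870 = 1.175e+04 rad/s.
Step 2 — Component impedances:
  R: Z = R = 26.1 Ω
  C: Z = 1/(jωC) = -j/(ω·C) = 0 - j3188 Ω
Step 3 — Series combination: Z_total = R + C = 26.1 - j3188 Ω = 3188∠-89.5° Ω.
Step 4 — Power factor: PF = cos(φ) = Re(Z)/|Z| = 26.1/3187.7 = 0.008188.
Step 5 — Type: Im(Z) = -3188 ⇒ leading (phase φ = -89.5°).

PF = 0.008188 (leading, φ = -89.5°)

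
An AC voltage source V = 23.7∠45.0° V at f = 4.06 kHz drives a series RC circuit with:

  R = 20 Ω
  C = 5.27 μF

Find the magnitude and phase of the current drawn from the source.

Step 1 — Angular frequency: ω = 2π·f = 2π·4060 = 2.551e+04 rad/s.
Step 2 — Component impedances:
  R: Z = R = 20 Ω
  C: Z = 1/(jωC) = -j/(ω·C) = 0 - j7.438 Ω
Step 3 — Series combination: Z_total = R + C = 20 - j7.438 Ω = 21.34∠-20.4° Ω.
Step 4 — Source phasor: V = 23.7∠45.0° V = 16.76 + j16.76 V.
Step 5 — Ohm's law: I = V / Z_total = (16.76 + j16.76) / (20 - j7.438) = 0.4623 + j1.01 A.
Step 6 — Convert to polar: |I| = 1.111 A, ∠I = 65.4°.

I = 1.111∠65.4° A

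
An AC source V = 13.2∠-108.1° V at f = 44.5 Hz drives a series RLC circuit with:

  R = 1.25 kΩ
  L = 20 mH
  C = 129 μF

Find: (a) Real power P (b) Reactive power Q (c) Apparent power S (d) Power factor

Step 1 — Angular frequency: ω = 2π·f = 2π·44.5 = 279.6 rad/s.
Step 2 — Component impedances:
  R: Z = R = 1250 Ω
  L: Z = jωL = j·279.6·0.02 = 0 + j5.592 Ω
  C: Z = 1/(jωC) = -j/(ω·C) = 0 - j27.72 Ω
Step 3 — Series combination: Z_total = R + L + C = 1250 - j22.13 Ω = 1250∠-1.0° Ω.
Step 4 — Source phasor: V = 13.2∠-108.1° V = -4.101 - j12.55 V.
Step 5 — Current: I = V / Z = -0.003102 - j0.01009 A = 0.01056∠-107.1° A.
Step 6 — Complex power: S = V·I* = 0.1393 - j0.002467 VA.
Step 7 — Real power: P = Re(S) = 0.1393 W.
Step 8 — Reactive power: Q = Im(S) = -0.002467 VAR.
Step 9 — Apparent power: |S| = 0.1394 VA.
Step 10 — Power factor: PF = P/|S| = 0.9998 (leading).

(a) P = 0.1393 W  (b) Q = -0.002467 VAR  (c) S = 0.1394 VA  (d) PF = 0.9998 (leading)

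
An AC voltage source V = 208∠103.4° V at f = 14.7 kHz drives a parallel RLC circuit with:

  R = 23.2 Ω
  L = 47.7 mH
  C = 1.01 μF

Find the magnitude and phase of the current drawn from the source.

Step 1 — Angular frequency: ω = 2π·f = 2π·1.47e+04 = 9.236e+04 rad/s.
Step 2 — Component impedances:
  R: Z = R = 23.2 Ω
  L: Z = jωL = j·9.236e+04·0.0477 = 0 + j4406 Ω
  C: Z = 1/(jωC) = -j/(ω·C) = 0 - j10.72 Ω
Step 3 — Parallel combination: 1/Z_total = 1/R + 1/L + 1/C; Z_total = 4.098 - j8.848 Ω = 9.751∠-65.1° Ω.
Step 4 — Source phasor: V = 208∠103.4° V = -48.2 + j202.3 V.
Step 5 — Ohm's law: I = V / Z_total = (-48.2 + j202.3) / (4.098 - j8.848) = -20.91 + j4.236 A.
Step 6 — Convert to polar: |I| = 21.33 A, ∠I = 168.5°.

I = 21.33∠168.5° A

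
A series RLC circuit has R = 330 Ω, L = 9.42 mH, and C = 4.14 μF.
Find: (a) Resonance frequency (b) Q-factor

Step 1 — Resonance condition Im(Z)=0 gives ω₀ = 1/√(LC).
Step 2 — ω₀ = 1/√(0.00942·4.14e-06) = 5064 rad/s.
Step 3 — f₀ = ω₀/(2π) = 805.9 Hz.
Step 4 — Series Q: Q = ω₀L/R = 5064·0.00942/330 = 0.1445.

(a) f₀ = 805.9 Hz  (b) Q = 0.1445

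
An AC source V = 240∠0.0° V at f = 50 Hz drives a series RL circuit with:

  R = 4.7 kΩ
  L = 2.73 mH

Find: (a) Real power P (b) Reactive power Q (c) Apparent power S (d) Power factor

Step 1 — Angular frequency: ω = 2π·f = 2π·50 = 314.2 rad/s.
Step 2 — Component impedances:
  R: Z = R = 4700 Ω
  L: Z = jωL = j·314.2·0.00273 = 0 + j0.8577 Ω
Step 3 — Series combination: Z_total = R + L = 4700 + j0.8577 Ω = 4700∠0.0° Ω.
Step 4 — Source phasor: V = 240∠0.0° V = 240 V.
Step 5 — Current: I = V / Z = 0.05106 - j9.318e-06 A = 0.05106∠-0.0° A.
Step 6 — Complex power: S = V·I* = 12.26 + j0.002236 VA.
Step 7 — Real power: P = Re(S) = 12.26 W.
Step 8 — Reactive power: Q = Im(S) = 0.002236 VAR.
Step 9 — Apparent power: |S| = 12.26 VA.
Step 10 — Power factor: PF = P/|S| = 1 (lagging).

(a) P = 12.26 W  (b) Q = 0.002236 VAR  (c) S = 12.26 VA  (d) PF = 1 (lagging)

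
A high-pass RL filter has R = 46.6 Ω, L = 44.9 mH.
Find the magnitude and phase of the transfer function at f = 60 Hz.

Step 1 — Angular frequency: ω = 2π·60 = 377 rad/s.
Step 2 — Transfer function: H(jω) = jωL/(R + jωL).
Step 3 — Numerator jωL = j·16.93; denominator R + jωL = 46.6 + j16.93.
Step 4 — H = 0.1166 + j0.3209.
Step 5 — Magnitude: |H| = 0.3414 (-9.3 dB); phase: φ = 70.0°.

|H| = 0.3414 (-9.3 dB), φ = 70.0°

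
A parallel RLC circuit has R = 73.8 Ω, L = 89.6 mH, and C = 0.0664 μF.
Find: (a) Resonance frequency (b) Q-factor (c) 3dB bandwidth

Step 1 — Resonance: ω₀ = 1/√(LC) = 1/√(0.0896·6.64e-08) = 1.296e+04 rad/s.
Step 2 — f₀ = ω₀/(2π) = 2063 Hz.
Step 3 — Parallel Q: Q = R/(ω₀L) = 73.8/(1.296e+04·0.0896) = 0.06353.
Step 4 — Bandwidth: Δω = ω₀/Q = 2.041e+05 rad/s; BW = Δω/(2π) = 3.248e+04 Hz.

(a) f₀ = 2063 Hz  (b) Q = 0.06353  (c) BW = 3.248e+04 Hz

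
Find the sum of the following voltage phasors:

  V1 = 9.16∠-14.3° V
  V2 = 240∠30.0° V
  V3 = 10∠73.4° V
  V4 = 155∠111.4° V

Step 1 — Convert each phasor to rectangular form:
  V1 = 9.16·(cos(-14.3°) + j·sin(-14.3°)) = 8.876 - j2.263 V
  V2 = 240·(cos(30.0°) + j·sin(30.0°)) = 207.8 + j120 V
  V3 = 10·(cos(73.4°) + j·sin(73.4°)) = 2.857 + j9.583 V
  V4 = 155·(cos(111.4°) + j·sin(111.4°)) = -56.56 + j144.3 V
Step 2 — Sum components: V_total = 163 + j271.6 V.
Step 3 — Convert to polar: |V_total| = 316.8 V, ∠V_total = 59.0°.

V_total = 316.8∠59.0° V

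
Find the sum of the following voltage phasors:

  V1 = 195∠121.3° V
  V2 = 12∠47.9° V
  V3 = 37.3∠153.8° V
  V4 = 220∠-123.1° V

Step 1 — Convert each phasor to rectangular form:
  V1 = 195·(cos(121.3°) + j·sin(121.3°)) = -101.3 + j166.6 V
  V2 = 12·(cos(47.9°) + j·sin(47.9°)) = 8.045 + j8.904 V
  V3 = 37.3·(cos(153.8°) + j·sin(153.8°)) = -33.47 + j16.47 V
  V4 = 220·(cos(-123.1°) + j·sin(-123.1°)) = -120.1 - j184.3 V
Step 2 — Sum components: V_total = -246.9 + j7.693 V.
Step 3 — Convert to polar: |V_total| = 247 V, ∠V_total = 178.2°.

V_total = 247∠178.2° V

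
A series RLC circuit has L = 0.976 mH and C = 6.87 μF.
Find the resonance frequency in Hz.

Step 1 — Resonance condition Im(Z)=0 gives ω₀ = 1/√(LC).
Step 2 — ω₀ = 1/√(0.000976·6.87e-06) = 1.221e+04 rad/s.
Step 3 — f₀ = ω₀/(2π) = 1944 Hz.

f₀ = 1944 Hz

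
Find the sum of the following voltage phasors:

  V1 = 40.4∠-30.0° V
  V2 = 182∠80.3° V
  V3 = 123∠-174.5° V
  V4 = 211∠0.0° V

Step 1 — Convert each phasor to rectangular form:
  V1 = 40.4·(cos(-30.0°) + j·sin(-30.0°)) = 34.99 - j20.2 V
  V2 = 182·(cos(80.3°) + j·sin(80.3°)) = 30.67 + j179.4 V
  V3 = 123·(cos(-174.5°) + j·sin(-174.5°)) = -122.4 - j11.79 V
  V4 = 211·(cos(0.0°) + j·sin(0.0°)) = 211 V
Step 2 — Sum components: V_total = 154.2 + j147.4 V.
Step 3 — Convert to polar: |V_total| = 213.3 V, ∠V_total = 43.7°.

V_total = 213.3∠43.7° V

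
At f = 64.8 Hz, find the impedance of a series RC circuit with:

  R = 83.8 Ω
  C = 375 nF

Step 1 — Angular frequency: ω = 2π·f = 2π·64.8 = 407.2 rad/s.
Step 2 — Component impedances:
  R: Z = R = 83.8 Ω
  C: Z = 1/(jωC) = -j/(ω·C) = 0 - j6550 Ω
Step 3 — Series combination: Z_total = R + C = 83.8 - j6550 Ω = 6550∠-89.3° Ω.

Z = 83.8 - j6550 Ω = 6550∠-89.3° Ω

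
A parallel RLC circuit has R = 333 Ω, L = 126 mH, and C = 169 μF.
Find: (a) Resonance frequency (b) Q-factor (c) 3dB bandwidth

Step 1 — Resonance: ω₀ = 1/√(LC) = 1/√(0.126·0.000169) = 216.7 rad/s.
Step 2 — f₀ = ω₀/(2π) = 34.49 Hz.
Step 3 — Parallel Q: Q = R/(ω₀L) = 333/(216.7·0.126) = 12.2.
Step 4 — Bandwidth: Δω = ω₀/Q = 17.77 rad/s; BW = Δω/(2π) = 2.828 Hz.

(a) f₀ = 34.49 Hz  (b) Q = 12.2  (c) BW = 2.828 Hz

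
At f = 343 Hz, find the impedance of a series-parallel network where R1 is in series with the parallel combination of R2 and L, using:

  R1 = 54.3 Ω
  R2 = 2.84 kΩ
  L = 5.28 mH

Step 1 — Angular frequency: ω = 2π·f = 2π·343 = 2155 rad/s.
Step 2 — Component impedances:
  R1: Z = R = 54.3 Ω
  R2: Z = R = 2840 Ω
  L: Z = jωL = j·2155·0.00528 = 0 + j11.38 Ω
Step 3 — Parallel branch: R2 || L = 1/(1/R2 + 1/L) = 0.04559 + j11.38 Ω.
Step 4 — Series with R1: Z_total = R1 + (R2 || L) = 54.35 + j11.38 Ω = 55.52∠11.8° Ω.

Z = 54.35 + j11.38 Ω = 55.52∠11.8° Ω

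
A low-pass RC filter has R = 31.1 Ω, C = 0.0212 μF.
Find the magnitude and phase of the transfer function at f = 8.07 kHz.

Step 1 — Angular frequency: ω = 2π·8070 = 5.071e+04 rad/s.
Step 2 — Transfer function: H(jω) = 1/(1 + jωRC).
Step 3 — Denominator: 1 + jωRC = 1 + j·5.071e+04·31.1·2.12e-08 = 1 + j0.03343.
Step 4 — H = 0.9989 - j0.03339.
Step 5 — Magnitude: |H| = 0.9994 (-0.0 dB); phase: φ = -1.9°.

|H| = 0.9994 (-0.0 dB), φ = -1.9°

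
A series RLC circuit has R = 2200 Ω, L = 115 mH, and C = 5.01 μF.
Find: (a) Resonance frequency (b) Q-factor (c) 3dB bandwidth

Step 1 — Resonance: ω₀ = 1/√(LC) = 1/√(0.115·5.01e-06) = 1317 rad/s.
Step 2 — f₀ = ω₀/(2π) = 209.7 Hz.
Step 3 — Series Q: Q = ω₀L/R = 1317·0.115/2200 = 0.06887.
Step 4 — Bandwidth: Δω = ω₀/Q = 1.913e+04 rad/s; BW = Δω/(2π) = 3045 Hz.

(a) f₀ = 209.7 Hz  (b) Q = 0.06887  (c) BW = 3045 Hz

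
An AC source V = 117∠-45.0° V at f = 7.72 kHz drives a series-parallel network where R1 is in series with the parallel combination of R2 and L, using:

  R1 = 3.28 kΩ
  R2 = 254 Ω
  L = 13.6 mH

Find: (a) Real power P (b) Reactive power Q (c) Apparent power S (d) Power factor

Step 1 — Angular frequency: ω = 2π·f = 2π·7720 = 4.851e+04 rad/s.
Step 2 — Component impedances:
  R1: Z = R = 3280 Ω
  R2: Z = R = 254 Ω
  L: Z = jωL = j·4.851e+04·0.0136 = 0 + j659.7 Ω
Step 3 — Parallel branch: R2 || L = 1/(1/R2 + 1/L) = 221.2 + j85.17 Ω.
Step 4 — Series with R1: Z_total = R1 + (R2 || L) = 3501 + j85.17 Ω = 3502∠1.4° Ω.
Step 5 — Source phasor: V = 117∠-45.0° V = 82.73 - j82.73 V.
Step 6 — Current: I = V / Z = 0.02304 - j0.02419 A = 0.03341∠-46.4° A.
Step 7 — Complex power: S = V·I* = 3.907 + j0.09505 VA.
Step 8 — Real power: P = Re(S) = 3.907 W.
Step 9 — Reactive power: Q = Im(S) = 0.09505 VAR.
Step 10 — Apparent power: |S| = 3.909 VA.
Step 11 — Power factor: PF = P/|S| = 0.9997 (lagging).

(a) P = 3.907 W  (b) Q = 0.09505 VAR  (c) S = 3.909 VA  (d) PF = 0.9997 (lagging)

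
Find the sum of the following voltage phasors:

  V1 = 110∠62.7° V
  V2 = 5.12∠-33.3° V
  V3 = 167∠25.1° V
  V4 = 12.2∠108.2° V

Step 1 — Convert each phasor to rectangular form:
  V1 = 110·(cos(62.7°) + j·sin(62.7°)) = 50.45 + j97.75 V
  V2 = 5.12·(cos(-33.3°) + j·sin(-33.3°)) = 4.279 - j2.811 V
  V3 = 167·(cos(25.1°) + j·sin(25.1°)) = 151.2 + j70.84 V
  V4 = 12.2·(cos(108.2°) + j·sin(108.2°)) = -3.81 + j11.59 V
Step 2 — Sum components: V_total = 202.2 + j177.4 V.
Step 3 — Convert to polar: |V_total| = 268.9 V, ∠V_total = 41.3°.

V_total = 268.9∠41.3° V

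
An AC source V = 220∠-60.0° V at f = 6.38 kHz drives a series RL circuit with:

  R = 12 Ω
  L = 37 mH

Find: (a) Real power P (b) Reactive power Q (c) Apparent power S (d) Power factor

Step 1 — Angular frequency: ω = 2π·f = 2π·6380 = 4.009e+04 rad/s.
Step 2 — Component impedances:
  R: Z = R = 12 Ω
  L: Z = jωL = j·4.009e+04·0.037 = 0 + j1483 Ω
Step 3 — Series combination: Z_total = R + L = 12 + j1483 Ω = 1483∠89.5° Ω.
Step 4 — Source phasor: V = 220∠-60.0° V = 110 - j190.5 V.
Step 5 — Current: I = V / Z = -0.1278 - j0.0752 A = 0.1483∠-149.5° A.
Step 6 — Complex power: S = V·I* = 0.264 + j32.63 VA.
Step 7 — Real power: P = Re(S) = 0.264 W.
Step 8 — Reactive power: Q = Im(S) = 32.63 VAR.
Step 9 — Apparent power: |S| = 32.63 VA.
Step 10 — Power factor: PF = P/|S| = 0.00809 (lagging).

(a) P = 0.264 W  (b) Q = 32.63 VAR  (c) S = 32.63 VA  (d) PF = 0.00809 (lagging)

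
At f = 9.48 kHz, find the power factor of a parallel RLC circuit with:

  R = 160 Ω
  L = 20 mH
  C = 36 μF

Step 1 — Angular frequency: ω = 2π·f = 2π·9480 = 5.956e+04 rad/s.
Step 2 — Component impedances:
  R: Z = R = 160 Ω
  L: Z = jωL = j·5.956e+04·0.02 = 0 + j1191 Ω
  C: Z = 1/(jωC) = -j/(ω·C) = 0 - j0.4663 Ω
Step 3 — Parallel combination: 1/Z_total = 1/R + 1/L + 1/C; Z_total = 0.00136 - j0.4665 Ω = 0.4665∠-89.8° Ω.
Step 4 — Power factor: PF = cos(φ) = Re(Z)/|Z| = 0.0013603/0.46653 = 0.002916.
Step 5 — Type: Im(Z) = -0.4665 ⇒ leading (phase φ = -89.8°).

PF = 0.002916 (leading, φ = -89.8°)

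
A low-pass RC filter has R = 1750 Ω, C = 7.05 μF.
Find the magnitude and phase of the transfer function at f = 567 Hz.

Step 1 — Angular frequency: ω = 2π·567 = 3563 rad/s.
Step 2 — Transfer function: H(jω) = 1/(1 + jωRC).
Step 3 — Denominator: 1 + jωRC = 1 + j·3563·1750·7.05e-06 = 1 + j43.95.
Step 4 — H = 0.0005174 - j0.02274.
Step 5 — Magnitude: |H| = 0.02275 (-32.9 dB); phase: φ = -88.7°.

|H| = 0.02275 (-32.9 dB), φ = -88.7°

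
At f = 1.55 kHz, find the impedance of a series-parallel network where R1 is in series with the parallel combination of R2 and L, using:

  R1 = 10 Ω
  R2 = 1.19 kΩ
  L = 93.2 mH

Step 1 — Angular frequency: ω = 2π·f = 2π·1550 = 9739 rad/s.
Step 2 — Component impedances:
  R1: Z = R = 10 Ω
  R2: Z = R = 1190 Ω
  L: Z = jωL = j·9739·0.0932 = 0 + j907.7 Ω
Step 3 — Parallel branch: R2 || L = 1/(1/R2 + 1/L) = 437.7 + j573.8 Ω.
Step 4 — Series with R1: Z_total = R1 + (R2 || L) = 447.7 + j573.8 Ω = 727.8∠52.0° Ω.

Z = 447.7 + j573.8 Ω = 727.8∠52.0° Ω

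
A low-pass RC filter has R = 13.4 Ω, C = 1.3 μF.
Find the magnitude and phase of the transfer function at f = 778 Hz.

Step 1 — Angular frequency: ω = 2π·778 = 4888 rad/s.
Step 2 — Transfer function: H(jω) = 1/(1 + jωRC).
Step 3 — Denominator: 1 + jωRC = 1 + j·4888·13.4·1.3e-06 = 1 + j0.08515.
Step 4 — H = 0.9928 - j0.08454.
Step 5 — Magnitude: |H| = 0.9964 (-0.0 dB); phase: φ = -4.9°.

|H| = 0.9964 (-0.0 dB), φ = -4.9°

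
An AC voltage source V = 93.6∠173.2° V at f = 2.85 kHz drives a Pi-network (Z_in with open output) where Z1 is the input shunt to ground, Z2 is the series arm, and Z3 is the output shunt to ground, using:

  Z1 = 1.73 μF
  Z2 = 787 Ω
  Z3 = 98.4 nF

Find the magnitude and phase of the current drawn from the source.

Step 1 — Angular frequency: ω = 2π·f = 2π·2850 = 1.791e+04 rad/s.
Step 2 — Component impedances:
  Z1: Z = 1/(jωC) = -j/(ω·C) = 0 - j32.28 Ω
  Z2: Z = R = 787 Ω
  Z3: Z = 1/(jωC) = -j/(ω·C) = 0 - j567.5 Ω
Step 3 — With open output, the series arm Z2 and the output shunt Z3 appear in series to ground: Z2 + Z3 = 787 - j567.5 Ω.
Step 4 — Parallel with input shunt Z1: Z_in = Z1 || (Z2 + Z3) = 0.8375 - j31.64 Ω = 31.65∠-88.5° Ω.
Step 5 — Source phasor: V = 93.6∠173.2° V = -92.94 + j11.08 V.
Step 6 — Ohm's law: I = V / Z_total = (-92.94 + j11.08) / (0.8375 - j31.64) = -0.4277 - j2.926 A.
Step 7 — Convert to polar: |I| = 2.957 A, ∠I = -98.3°.

I = 2.957∠-98.3° A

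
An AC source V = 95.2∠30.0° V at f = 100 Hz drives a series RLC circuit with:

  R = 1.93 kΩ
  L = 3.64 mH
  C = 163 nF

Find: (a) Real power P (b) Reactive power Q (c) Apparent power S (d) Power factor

Step 1 — Angular frequency: ω = 2π·f = 2π·100 = 628.3 rad/s.
Step 2 — Component impedances:
  R: Z = R = 1930 Ω
  L: Z = jωL = j·628.3·0.00364 = 0 + j2.287 Ω
  C: Z = 1/(jωC) = -j/(ω·C) = 0 - j9764 Ω
Step 3 — Series combination: Z_total = R + L + C = 1930 - j9762 Ω = 9951∠-78.8° Ω.
Step 4 — Source phasor: V = 95.2∠30.0° V = 82.45 + j47.6 V.
Step 5 — Current: I = V / Z = -0.003086 + j0.009056 A = 0.009567∠108.8° A.
Step 6 — Complex power: S = V·I* = 0.1767 - j0.8935 VA.
Step 7 — Real power: P = Re(S) = 0.1767 W.
Step 8 — Reactive power: Q = Im(S) = -0.8935 VAR.
Step 9 — Apparent power: |S| = 0.9108 VA.
Step 10 — Power factor: PF = P/|S| = 0.194 (leading).

(a) P = 0.1767 W  (b) Q = -0.8935 VAR  (c) S = 0.9108 VA  (d) PF = 0.194 (leading)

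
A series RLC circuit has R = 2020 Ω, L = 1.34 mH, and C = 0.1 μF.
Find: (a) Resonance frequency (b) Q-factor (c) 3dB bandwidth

Step 1 — Resonance condition Im(Z)=0 gives ω₀ = 1/√(LC).
Step 2 — ω₀ = 1/√(0.00134·1e-07) = 8.639e+04 rad/s.
Step 3 — f₀ = ω₀/(2π) = 1.375e+04 Hz.
Step 4 — Series Q: Q = ω₀L/R = 8.639e+04·0.00134/2020 = 0.05731.
Step 5 — 3dB bandwidth: Δω = ω₀/Q = 1.507e+06 rad/s; BW = Δω/(2π) = 2.399e+05 Hz.

(a) f₀ = 1.375e+04 Hz  (b) Q = 0.05731  (c) BW = 2.399e+05 Hz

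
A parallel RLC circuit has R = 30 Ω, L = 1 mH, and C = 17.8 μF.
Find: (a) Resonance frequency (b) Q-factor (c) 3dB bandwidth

Step 1 — Resonance: ω₀ = 1/√(LC) = 1/√(0.001·1.78e-05) = 7495 rad/s.
Step 2 — f₀ = ω₀/(2π) = 1193 Hz.
Step 3 — Parallel Q: Q = R/(ω₀L) = 30/(7495·0.001) = 4.002.
Step 4 — Bandwidth: Δω = ω₀/Q = 1873 rad/s; BW = Δω/(2π) = 298 Hz.

(a) f₀ = 1193 Hz  (b) Q = 4.002  (c) BW = 298 Hz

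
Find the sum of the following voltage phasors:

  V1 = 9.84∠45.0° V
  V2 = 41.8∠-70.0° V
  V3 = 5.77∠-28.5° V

Step 1 — Convert each phasor to rectangular form:
  V1 = 9.84·(cos(45.0°) + j·sin(45.0°)) = 6.958 + j6.958 V
  V2 = 41.8·(cos(-70.0°) + j·sin(-70.0°)) = 14.3 - j39.28 V
  V3 = 5.77·(cos(-28.5°) + j·sin(-28.5°)) = 5.071 - j2.753 V
Step 2 — Sum components: V_total = 26.33 - j35.07 V.
Step 3 — Convert to polar: |V_total| = 43.85 V, ∠V_total = -53.1°.

V_total = 43.85∠-53.1° V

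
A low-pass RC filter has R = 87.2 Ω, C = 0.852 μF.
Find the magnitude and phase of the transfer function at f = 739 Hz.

Step 1 — Angular frequency: ω = 2π·739 = 4643 rad/s.
Step 2 — Transfer function: H(jω) = 1/(1 + jωRC).
Step 3 — Denominator: 1 + jωRC = 1 + j·4643·87.2·8.52e-07 = 1 + j0.345.
Step 4 — H = 0.8937 - j0.3083.
Step 5 — Magnitude: |H| = 0.9453 (-0.5 dB); phase: φ = -19.0°.

|H| = 0.9453 (-0.5 dB), φ = -19.0°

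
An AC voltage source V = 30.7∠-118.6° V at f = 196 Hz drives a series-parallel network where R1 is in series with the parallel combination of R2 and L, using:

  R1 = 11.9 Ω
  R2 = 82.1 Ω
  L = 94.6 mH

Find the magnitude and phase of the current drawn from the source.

Step 1 — Angular frequency: ω = 2π·f = 2π·196 = 1232 rad/s.
Step 2 — Component impedances:
  R1: Z = R = 11.9 Ω
  R2: Z = R = 82.1 Ω
  L: Z = jωL = j·1232·0.0946 = 0 + j116.5 Ω
Step 3 — Parallel branch: R2 || L = 1/(1/R2 + 1/L) = 54.86 + j38.66 Ω.
Step 4 — Series with R1: Z_total = R1 + (R2 || L) = 66.76 + j38.66 Ω = 77.14∠30.1° Ω.
Step 5 — Source phasor: V = 30.7∠-118.6° V = -14.7 - j26.95 V.
Step 6 — Ohm's law: I = V / Z_total = (-14.7 - j26.95) / (66.76 + j38.66) = -0.34 - j0.2069 A.
Step 7 — Convert to polar: |I| = 0.398 A, ∠I = -148.7°.

I = 0.398∠-148.7° A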